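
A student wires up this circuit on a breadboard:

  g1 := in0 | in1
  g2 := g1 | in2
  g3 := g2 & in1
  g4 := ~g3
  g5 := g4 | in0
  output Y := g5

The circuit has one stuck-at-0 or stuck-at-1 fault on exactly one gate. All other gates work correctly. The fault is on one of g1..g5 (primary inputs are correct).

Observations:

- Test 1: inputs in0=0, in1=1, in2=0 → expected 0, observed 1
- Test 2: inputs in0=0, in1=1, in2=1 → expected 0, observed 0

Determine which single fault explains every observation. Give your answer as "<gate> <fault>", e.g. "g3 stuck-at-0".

Fault-free values for test 1 (in0=0, in1=1, in2=0): g1=1, g2=1, g3=1, g4=0, g5=0, giving Y=0. Observed 1.
Test 1: faults giving observed 1 are {g1 stuck-at-0, g2 stuck-at-0, g3 stuck-at-0, g4 stuck-at-1, g5 stuck-at-1}.
Test 2 (in0=0, in1=1, in2=1): fault-free g1=1, g2=1, g3=1, g4=0, g5=0 → 0; observed 0. Eliminates g2 stuck-at-0, g3 stuck-at-0, g4 stuck-at-1, g5 stuck-at-1.
Only g1 stuck-at-0 is consistent with every test.

g1 stuck-at-0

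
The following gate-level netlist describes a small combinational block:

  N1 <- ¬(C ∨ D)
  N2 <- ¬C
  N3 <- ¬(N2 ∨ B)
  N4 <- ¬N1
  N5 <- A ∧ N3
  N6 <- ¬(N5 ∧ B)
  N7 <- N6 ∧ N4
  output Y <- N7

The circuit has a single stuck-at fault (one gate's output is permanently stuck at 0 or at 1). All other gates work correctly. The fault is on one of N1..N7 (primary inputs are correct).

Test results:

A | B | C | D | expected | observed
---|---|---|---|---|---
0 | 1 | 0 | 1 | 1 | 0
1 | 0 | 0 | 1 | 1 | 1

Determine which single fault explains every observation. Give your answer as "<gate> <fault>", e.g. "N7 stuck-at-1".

N5 stuck-at-1

Fault-free values for test 1 (A=0, B=1, C=0, D=1): N1=0, N2=1, N3=0, N4=1, N5=0, N6=1, N7=1, giving Y=1. Observed 0.
Test 1: faults giving observed 0 are {N1 stuck-at-1, N4 stuck-at-0, N5 stuck-at-1, N6 stuck-at-0, N7 stuck-at-0}.
Test 2 (A=1, B=0, C=0, D=1): fault-free N1=0, N2=1, N3=0, N4=1, N5=0, N6=1, N7=1 → 1; observed 1. Eliminates N1 stuck-at-1, N4 stuck-at-0, N6 stuck-at-0, N7 stuck-at-0.
Only N5 stuck-at-1 is consistent with every test.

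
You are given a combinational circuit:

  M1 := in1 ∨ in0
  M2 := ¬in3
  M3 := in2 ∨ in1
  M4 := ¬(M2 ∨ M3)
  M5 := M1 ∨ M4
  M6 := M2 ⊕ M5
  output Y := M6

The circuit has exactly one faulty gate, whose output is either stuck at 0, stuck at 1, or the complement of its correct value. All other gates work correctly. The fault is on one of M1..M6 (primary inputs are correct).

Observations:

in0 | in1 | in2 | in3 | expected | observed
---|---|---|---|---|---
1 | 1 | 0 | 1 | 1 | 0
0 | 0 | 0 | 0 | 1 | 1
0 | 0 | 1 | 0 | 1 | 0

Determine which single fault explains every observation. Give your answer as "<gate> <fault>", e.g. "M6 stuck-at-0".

Fault-free values for test 1 (in0=1, in1=1, in2=0, in3=1): M1=1, M2=0, M3=1, M4=0, M5=1, M6=1, giving Y=1. Observed 0.
Test 1: faults giving observed 0 are {M1 stuck-at-0, M1 inverted output, M2 stuck-at-1, M2 inverted output, M5 stuck-at-0, M5 inverted output, M6 stuck-at-0, M6 inverted output}.
Test 2 (in0=0, in1=0, in2=0, in3=0): fault-free M1=0, M2=1, M3=0, M4=0, M5=0, M6=1 → 1; observed 1. Eliminates M1 inverted output, M5 inverted output, M6 stuck-at-0, M6 inverted output.
Test 3 (in0=0, in1=0, in2=1, in3=0): fault-free M1=0, M2=1, M3=1, M4=0, M5=0, M6=1 → 1; observed 0. Eliminates M1 stuck-at-0, M2 stuck-at-1, M5 stuck-at-0.
Only M2 inverted output is consistent with every test.

M2 inverted output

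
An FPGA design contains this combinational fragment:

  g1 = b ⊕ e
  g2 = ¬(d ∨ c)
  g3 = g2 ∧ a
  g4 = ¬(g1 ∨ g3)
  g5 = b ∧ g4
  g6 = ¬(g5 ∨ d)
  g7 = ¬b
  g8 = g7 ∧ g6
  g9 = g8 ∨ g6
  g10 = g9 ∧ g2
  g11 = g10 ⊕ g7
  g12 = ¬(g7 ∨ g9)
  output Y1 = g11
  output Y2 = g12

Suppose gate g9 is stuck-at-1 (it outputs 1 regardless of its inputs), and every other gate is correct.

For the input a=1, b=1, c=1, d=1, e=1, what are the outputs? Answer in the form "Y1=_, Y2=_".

Propagate with g9 forced: g1=0, g2=0, g3=0, g4=1, g5=1, g6=0, g7=0, g8=0, g9=1 [stuck-at-1], g10=0, g11=0, g12=0.
So the outputs are Y1=0, Y2=0. (Without the fault they would be Y1=0, Y2=1.)

Y1=0, Y2=0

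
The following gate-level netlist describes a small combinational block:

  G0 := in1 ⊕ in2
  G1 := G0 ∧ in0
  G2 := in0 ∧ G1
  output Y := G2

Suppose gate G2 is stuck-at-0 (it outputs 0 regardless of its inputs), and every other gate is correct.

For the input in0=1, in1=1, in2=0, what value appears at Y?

0

Propagate with G2 forced: G0=1, G1=1, G2=0 [stuck-at-0].
So Y = 0. (Without the fault it would be 1.)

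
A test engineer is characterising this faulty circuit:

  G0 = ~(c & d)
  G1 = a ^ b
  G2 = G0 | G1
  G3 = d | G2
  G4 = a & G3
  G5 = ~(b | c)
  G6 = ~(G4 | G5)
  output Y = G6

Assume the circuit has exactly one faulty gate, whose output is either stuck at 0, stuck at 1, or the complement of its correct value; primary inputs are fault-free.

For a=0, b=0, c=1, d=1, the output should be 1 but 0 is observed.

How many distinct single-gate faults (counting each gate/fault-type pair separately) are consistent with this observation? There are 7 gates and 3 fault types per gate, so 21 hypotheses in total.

Fault-free: G0=0, G1=0, G2=0, G3=1, G4=0, G5=0, G6=1 → 1. Observed 0.
  G0: none of the 3 fault types match ✗
  G1: none of the 3 fault types match ✗
  G2: none of the 3 fault types match ✗
  G3: none of the 3 fault types match ✗
  G4: stuck-at-1, inverted output ✓; others ✗
  G5: stuck-at-1, inverted output ✓; others ✗
  G6: stuck-at-0, inverted output ✓; others ✗
Consistent faults: {G4 stuck-at-1, G4 inverted output, G5 stuck-at-1, G5 inverted output, G6 stuck-at-0, G6 inverted output} — 6 in all.

6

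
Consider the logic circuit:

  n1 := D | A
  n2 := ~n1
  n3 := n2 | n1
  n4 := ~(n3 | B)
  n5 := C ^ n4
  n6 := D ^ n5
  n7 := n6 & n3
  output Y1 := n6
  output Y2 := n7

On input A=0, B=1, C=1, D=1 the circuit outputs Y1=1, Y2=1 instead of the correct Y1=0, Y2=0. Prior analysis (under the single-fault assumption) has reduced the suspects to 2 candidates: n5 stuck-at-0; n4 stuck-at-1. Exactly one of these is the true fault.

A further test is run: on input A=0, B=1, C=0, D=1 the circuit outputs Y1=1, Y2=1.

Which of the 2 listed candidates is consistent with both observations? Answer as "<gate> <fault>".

n5 stuck-at-0

Evaluate each candidate on input A=0, B=1, C=0, D=1:
  n5 stuck-at-0: n1=1, n2=0, n3=1, n4=0, n5=0 [stuck-at-0], n6=1, n7=1 → Y1=1, Y2=1 — matches
  n4 stuck-at-1: n1=1, n2=0, n3=1, n4=1 [stuck-at-1], n5=1, n6=0, n7=0 → Y1=0, Y2=0 — eliminated
Only n5 stuck-at-0 reproduces the observed Y1=1, Y2=1.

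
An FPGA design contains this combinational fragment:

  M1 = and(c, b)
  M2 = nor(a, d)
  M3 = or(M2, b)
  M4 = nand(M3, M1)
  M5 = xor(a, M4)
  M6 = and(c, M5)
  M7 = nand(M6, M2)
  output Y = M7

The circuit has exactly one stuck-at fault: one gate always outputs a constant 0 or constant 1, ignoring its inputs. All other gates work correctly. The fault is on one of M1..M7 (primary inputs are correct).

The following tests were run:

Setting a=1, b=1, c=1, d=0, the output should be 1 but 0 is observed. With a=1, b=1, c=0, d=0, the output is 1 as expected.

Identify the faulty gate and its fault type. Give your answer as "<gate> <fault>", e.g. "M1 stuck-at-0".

M2 stuck-at-1

Fault-free values for test 1 (a=1, b=1, c=1, d=0): M1=1, M2=0, M3=1, M4=0, M5=1, M6=1, M7=1, giving Y=1. Observed 0.
Test 1: faults giving observed 0 are {M2 stuck-at-1, M7 stuck-at-0}.
Test 2 (a=1, b=1, c=0, d=0): fault-free M1=0, M2=0, M3=1, M4=1, M5=0, M6=0, M7=1 → 1; observed 1. Eliminates M7 stuck-at-0.
Only M2 stuck-at-1 is consistent with every test.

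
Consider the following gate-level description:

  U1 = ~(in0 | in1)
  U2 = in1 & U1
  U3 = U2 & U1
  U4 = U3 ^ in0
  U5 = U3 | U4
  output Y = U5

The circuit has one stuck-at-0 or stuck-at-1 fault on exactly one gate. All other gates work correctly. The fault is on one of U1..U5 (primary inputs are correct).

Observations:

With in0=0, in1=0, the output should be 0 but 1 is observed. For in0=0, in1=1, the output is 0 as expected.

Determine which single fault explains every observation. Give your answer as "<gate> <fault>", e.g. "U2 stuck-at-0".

U2 stuck-at-1

Fault-free values for test 1 (in0=0, in1=0): U1=1, U2=0, U3=0, U4=0, U5=0, giving Y=0. Observed 1.
Test 1: faults giving observed 1 are {U2 stuck-at-1, U3 stuck-at-1, U4 stuck-at-1, U5 stuck-at-1}.
Test 2 (in0=0, in1=1): fault-free U1=0, U2=0, U3=0, U4=0, U5=0 → 0; observed 0. Eliminates U3 stuck-at-1, U4 stuck-at-1, U5 stuck-at-1.
Only U2 stuck-at-1 is consistent with every test.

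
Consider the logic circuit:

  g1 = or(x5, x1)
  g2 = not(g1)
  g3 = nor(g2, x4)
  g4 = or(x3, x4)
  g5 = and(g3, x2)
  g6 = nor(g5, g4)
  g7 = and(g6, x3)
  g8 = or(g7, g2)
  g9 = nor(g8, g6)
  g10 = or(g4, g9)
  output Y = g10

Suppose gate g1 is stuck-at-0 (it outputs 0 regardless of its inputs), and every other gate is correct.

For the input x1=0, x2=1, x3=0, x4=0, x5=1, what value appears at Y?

0

Propagate with g1 forced: g1=0 [stuck-at-0], g2=1, g3=0, g4=0, g5=0, g6=1, g7=0, g8=1, g9=0, g10=0.
So Y = 0. (Without the fault it would be 1.)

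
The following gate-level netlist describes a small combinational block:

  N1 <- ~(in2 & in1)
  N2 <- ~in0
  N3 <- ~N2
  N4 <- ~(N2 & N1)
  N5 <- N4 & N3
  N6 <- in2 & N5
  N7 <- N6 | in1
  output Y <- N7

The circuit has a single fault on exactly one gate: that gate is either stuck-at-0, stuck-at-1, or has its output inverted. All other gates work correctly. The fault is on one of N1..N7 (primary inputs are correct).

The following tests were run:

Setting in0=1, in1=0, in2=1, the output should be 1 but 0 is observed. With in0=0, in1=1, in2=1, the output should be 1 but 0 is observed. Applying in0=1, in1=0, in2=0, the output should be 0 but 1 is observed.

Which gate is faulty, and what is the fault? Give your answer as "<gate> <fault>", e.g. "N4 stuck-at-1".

N7 inverted output

Fault-free values for test 1 (in0=1, in1=0, in2=1): N1=1, N2=0, N3=1, N4=1, N5=1, N6=1, N7=1, giving Y=1. Observed 0.
Test 1: faults giving observed 0 are {N2 stuck-at-1, N2 inverted output, N3 stuck-at-0, N3 inverted output, N4 stuck-at-0, N4 inverted output, N5 stuck-at-0, N5 inverted output, N6 stuck-at-0, N6 inverted output, N7 stuck-at-0, N7 inverted output}.
Test 2 (in0=0, in1=1, in2=1): fault-free N1=0, N2=1, N3=0, N4=1, N5=0, N6=0, N7=1 → 1; observed 0. Eliminates N2 stuck-at-1, N2 inverted output, N3 stuck-at-0, N3 inverted output, N4 stuck-at-0, N4 inverted output, N5 stuck-at-0, N5 inverted output, N6 stuck-at-0, N6 inverted output.
Test 3 (in0=1, in1=0, in2=0): fault-free N1=1, N2=0, N3=1, N4=1, N5=1, N6=0, N7=0 → 0; observed 1. Eliminates N7 stuck-at-0.
Only N7 inverted output is consistent with every test.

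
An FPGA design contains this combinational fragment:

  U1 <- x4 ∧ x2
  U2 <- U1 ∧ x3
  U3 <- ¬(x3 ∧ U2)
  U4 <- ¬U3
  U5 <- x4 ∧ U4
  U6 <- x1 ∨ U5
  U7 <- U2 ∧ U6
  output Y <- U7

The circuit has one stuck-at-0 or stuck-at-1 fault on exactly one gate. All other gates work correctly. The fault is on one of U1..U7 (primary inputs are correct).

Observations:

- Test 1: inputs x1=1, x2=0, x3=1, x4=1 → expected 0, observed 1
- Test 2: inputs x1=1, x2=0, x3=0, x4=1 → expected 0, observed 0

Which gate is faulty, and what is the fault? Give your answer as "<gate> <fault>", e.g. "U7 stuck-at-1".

Fault-free values for test 1 (x1=1, x2=0, x3=1, x4=1): U1=0, U2=0, U3=1, U4=0, U5=0, U6=1, U7=0, giving Y=0. Observed 1.
Test 1: faults giving observed 1 are {U1 stuck-at-1, U2 stuck-at-1, U7 stuck-at-1}.
Test 2 (x1=1, x2=0, x3=0, x4=1): fault-free U1=0, U2=0, U3=1, U4=0, U5=0, U6=1, U7=0 → 0; observed 0. Eliminates U2 stuck-at-1, U7 stuck-at-1.
Only U1 stuck-at-1 is consistent with every test.

U1 stuck-at-1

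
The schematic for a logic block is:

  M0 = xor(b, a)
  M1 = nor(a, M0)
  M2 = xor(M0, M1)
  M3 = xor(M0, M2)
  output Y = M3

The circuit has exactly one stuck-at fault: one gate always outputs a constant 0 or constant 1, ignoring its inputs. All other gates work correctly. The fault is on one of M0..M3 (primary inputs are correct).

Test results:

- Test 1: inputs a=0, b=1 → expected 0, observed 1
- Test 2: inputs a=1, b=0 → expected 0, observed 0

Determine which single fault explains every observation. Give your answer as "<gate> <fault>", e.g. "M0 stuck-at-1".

M0 stuck-at-0

Fault-free values for test 1 (a=0, b=1): M0=1, M1=0, M2=1, M3=0, giving Y=0. Observed 1.
Test 1: faults giving observed 1 are {M0 stuck-at-0, M1 stuck-at-1, M2 stuck-at-0, M3 stuck-at-1}.
Test 2 (a=1, b=0): fault-free M0=1, M1=0, M2=1, M3=0 → 0; observed 0. Eliminates M1 stuck-at-1, M2 stuck-at-0, M3 stuck-at-1.
Only M0 stuck-at-0 is consistent with every test.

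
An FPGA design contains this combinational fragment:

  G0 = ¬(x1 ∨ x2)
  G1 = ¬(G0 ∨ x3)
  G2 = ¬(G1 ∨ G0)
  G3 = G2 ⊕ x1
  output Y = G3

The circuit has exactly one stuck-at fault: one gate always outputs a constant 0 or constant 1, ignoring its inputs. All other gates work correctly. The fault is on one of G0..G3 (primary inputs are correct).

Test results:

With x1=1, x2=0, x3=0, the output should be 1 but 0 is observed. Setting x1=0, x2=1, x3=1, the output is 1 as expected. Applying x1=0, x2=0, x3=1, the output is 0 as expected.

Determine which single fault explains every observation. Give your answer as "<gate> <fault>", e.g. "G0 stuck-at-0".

G1 stuck-at-0

Fault-free values for test 1 (x1=1, x2=0, x3=0): G0=0, G1=1, G2=0, G3=1, giving Y=1. Observed 0.
Test 1: faults giving observed 0 are {G1 stuck-at-0, G2 stuck-at-1, G3 stuck-at-0}.
Test 2 (x1=0, x2=1, x3=1): fault-free G0=0, G1=0, G2=1, G3=1 → 1; observed 1. Eliminates G3 stuck-at-0.
Test 3 (x1=0, x2=0, x3=1): fault-free G0=1, G1=0, G2=0, G3=0 → 0; observed 0. Eliminates G2 stuck-at-1.
Only G1 stuck-at-0 is consistent with every test.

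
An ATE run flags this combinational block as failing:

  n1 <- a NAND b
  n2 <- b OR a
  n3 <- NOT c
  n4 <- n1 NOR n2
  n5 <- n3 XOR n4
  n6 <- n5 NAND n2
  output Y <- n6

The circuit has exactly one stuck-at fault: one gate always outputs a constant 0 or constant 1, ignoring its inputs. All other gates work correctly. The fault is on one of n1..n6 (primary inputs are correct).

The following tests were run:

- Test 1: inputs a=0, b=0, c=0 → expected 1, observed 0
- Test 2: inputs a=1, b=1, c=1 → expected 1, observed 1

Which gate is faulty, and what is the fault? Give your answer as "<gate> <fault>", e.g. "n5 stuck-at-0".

Fault-free values for test 1 (a=0, b=0, c=0): n1=1, n2=0, n3=1, n4=0, n5=1, n6=1, giving Y=1. Observed 0.
Test 1: faults giving observed 0 are {n2 stuck-at-1, n6 stuck-at-0}.
Test 2 (a=1, b=1, c=1): fault-free n1=0, n2=1, n3=0, n4=0, n5=0, n6=1 → 1; observed 1. Eliminates n6 stuck-at-0.
Only n2 stuck-at-1 is consistent with every test.

n2 stuck-at-1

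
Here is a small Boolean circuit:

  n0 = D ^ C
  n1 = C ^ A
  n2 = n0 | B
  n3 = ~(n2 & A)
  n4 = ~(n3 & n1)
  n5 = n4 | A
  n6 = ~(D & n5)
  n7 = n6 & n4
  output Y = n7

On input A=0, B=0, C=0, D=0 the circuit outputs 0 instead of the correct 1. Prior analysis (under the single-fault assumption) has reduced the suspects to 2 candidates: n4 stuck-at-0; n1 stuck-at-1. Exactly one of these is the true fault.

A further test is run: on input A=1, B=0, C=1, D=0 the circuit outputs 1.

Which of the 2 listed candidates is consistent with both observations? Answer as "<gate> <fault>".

n1 stuck-at-1

Evaluate each candidate on input A=1, B=0, C=1, D=0:
  n4 stuck-at-0: n0=1, n1=0, n2=1, n3=0, n4=0 [stuck-at-0], n5=1, n6=1, n7=0 → 0 — eliminated
  n1 stuck-at-1: n0=1, n1=1 [stuck-at-1], n2=1, n3=0, n4=1, n5=1, n6=1, n7=1 → 1 — matches
Only n1 stuck-at-1 reproduces the observed 1.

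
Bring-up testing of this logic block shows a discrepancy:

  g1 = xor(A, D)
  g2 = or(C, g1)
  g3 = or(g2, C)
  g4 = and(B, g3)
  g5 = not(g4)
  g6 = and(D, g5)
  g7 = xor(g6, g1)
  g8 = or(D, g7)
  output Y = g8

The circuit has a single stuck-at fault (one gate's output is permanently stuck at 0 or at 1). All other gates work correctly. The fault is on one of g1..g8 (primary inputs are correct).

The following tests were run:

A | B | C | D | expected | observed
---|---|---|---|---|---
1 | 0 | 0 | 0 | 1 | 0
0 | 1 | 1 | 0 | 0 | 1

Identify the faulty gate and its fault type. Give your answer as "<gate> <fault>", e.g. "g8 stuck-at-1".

g6 stuck-at-1

Fault-free values for test 1 (A=1, B=0, C=0, D=0): g1=1, g2=1, g3=1, g4=0, g5=1, g6=0, g7=1, g8=1, giving Y=1. Observed 0.
Test 1: faults giving observed 0 are {g1 stuck-at-0, g6 stuck-at-1, g7 stuck-at-0, g8 stuck-at-0}.
Test 2 (A=0, B=1, C=1, D=0): fault-free g1=0, g2=1, g3=1, g4=1, g5=0, g6=0, g7=0, g8=0 → 0; observed 1. Eliminates g1 stuck-at-0, g7 stuck-at-0, g8 stuck-at-0.
Only g6 stuck-at-1 is consistent with every test.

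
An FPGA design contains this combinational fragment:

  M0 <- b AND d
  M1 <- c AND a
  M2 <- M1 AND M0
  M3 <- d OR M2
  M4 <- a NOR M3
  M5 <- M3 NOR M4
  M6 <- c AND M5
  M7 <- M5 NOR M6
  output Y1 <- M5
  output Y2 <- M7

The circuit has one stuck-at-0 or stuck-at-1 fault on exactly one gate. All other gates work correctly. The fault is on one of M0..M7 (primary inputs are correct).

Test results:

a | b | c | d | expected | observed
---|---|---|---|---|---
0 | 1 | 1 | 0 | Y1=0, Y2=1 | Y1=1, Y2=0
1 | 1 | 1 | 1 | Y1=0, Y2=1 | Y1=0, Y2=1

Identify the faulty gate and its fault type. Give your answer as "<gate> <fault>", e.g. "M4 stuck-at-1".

M4 stuck-at-0

Fault-free values for test 1 (a=0, b=1, c=1, d=0): M0=0, M1=0, M2=0, M3=0, M4=1, M5=0, M6=0, M7=1, giving Y1=0, Y2=1. Observed Y1=1, Y2=0.
Test 1: faults giving observed Y1=1, Y2=0 are {M4 stuck-at-0, M5 stuck-at-1}.
Test 2 (a=1, b=1, c=1, d=1): fault-free M0=1, M1=1, M2=1, M3=1, M4=0, M5=0, M6=0, M7=1 → Y1=0, Y2=1; observed Y1=0, Y2=1. Eliminates M5 stuck-at-1.
Only M4 stuck-at-0 is consistent with every test.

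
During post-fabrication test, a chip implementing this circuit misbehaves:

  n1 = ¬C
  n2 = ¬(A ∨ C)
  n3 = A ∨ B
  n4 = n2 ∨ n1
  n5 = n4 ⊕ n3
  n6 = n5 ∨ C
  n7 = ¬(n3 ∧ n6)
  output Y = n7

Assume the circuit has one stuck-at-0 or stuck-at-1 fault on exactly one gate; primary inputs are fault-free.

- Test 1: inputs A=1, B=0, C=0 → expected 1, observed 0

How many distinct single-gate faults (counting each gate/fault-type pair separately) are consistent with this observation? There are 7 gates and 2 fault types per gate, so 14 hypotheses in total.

5

Fault-free: n1=1, n2=0, n3=1, n4=1, n5=0, n6=0, n7=1 → 1. Observed 0.
  n1 stuck-at-0: output 0 ✓
  n1 stuck-at-1: output 1 ✗
  n2 stuck-at-0: output 1 ✗
  n2 stuck-at-1: output 1 ✗
  n3 stuck-at-0: output 1 ✗
  n3 stuck-at-1: output 1 ✗
  n4 stuck-at-0: output 0 ✓
  n4 stuck-at-1: output 1 ✗
  n5 stuck-at-0: output 1 ✗
  n5 stuck-at-1: output 0 ✓
  n6 stuck-at-0: output 1 ✗
  n6 stuck-at-1: output 0 ✓
  n7 stuck-at-0: output 0 ✓
  n7 stuck-at-1: output 1 ✗
Consistent faults: {n1 stuck-at-0, n4 stuck-at-0, n5 stuck-at-1, n6 stuck-at-1, n7 stuck-at-0} — 5 in all.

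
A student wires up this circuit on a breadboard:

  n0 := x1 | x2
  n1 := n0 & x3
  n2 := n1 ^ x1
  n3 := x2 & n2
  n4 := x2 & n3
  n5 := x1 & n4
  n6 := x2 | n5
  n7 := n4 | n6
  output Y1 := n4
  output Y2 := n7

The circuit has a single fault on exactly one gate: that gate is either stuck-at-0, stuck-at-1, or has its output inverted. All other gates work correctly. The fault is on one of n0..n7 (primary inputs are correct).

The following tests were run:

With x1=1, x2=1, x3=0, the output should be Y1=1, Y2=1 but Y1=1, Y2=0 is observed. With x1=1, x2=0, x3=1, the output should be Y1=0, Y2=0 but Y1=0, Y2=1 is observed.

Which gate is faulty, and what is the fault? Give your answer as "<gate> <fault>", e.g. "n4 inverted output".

n7 inverted output

Fault-free values for test 1 (x1=1, x2=1, x3=0): n0=1, n1=0, n2=1, n3=1, n4=1, n5=1, n6=1, n7=1, giving Y1=1, Y2=1. Observed Y1=1, Y2=0.
Test 1: faults giving observed Y1=1, Y2=0 are {n7 stuck-at-0, n7 inverted output}.
Test 2 (x1=1, x2=0, x3=1): fault-free n0=1, n1=1, n2=0, n3=0, n4=0, n5=0, n6=0, n7=0 → Y1=0, Y2=0; observed Y1=0, Y2=1. Eliminates n7 stuck-at-0.
Only n7 inverted output is consistent with every test.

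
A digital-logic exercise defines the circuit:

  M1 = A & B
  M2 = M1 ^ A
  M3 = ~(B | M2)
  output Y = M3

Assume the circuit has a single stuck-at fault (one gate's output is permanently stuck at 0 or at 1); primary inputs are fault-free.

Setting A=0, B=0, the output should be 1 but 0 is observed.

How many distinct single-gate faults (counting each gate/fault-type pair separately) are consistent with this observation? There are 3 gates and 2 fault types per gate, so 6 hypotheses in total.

3

Fault-free: M1=0, M2=0, M3=1 → 1. Observed 0.
  M1 stuck-at-0: output 1 ✗
  M1 stuck-at-1: output 0 ✓
  M2 stuck-at-0: output 1 ✗
  M2 stuck-at-1: output 0 ✓
  M3 stuck-at-0: output 0 ✓
  M3 stuck-at-1: output 1 ✗
Consistent faults: {M1 stuck-at-1, M2 stuck-at-1, M3 stuck-at-0} — 3 in all.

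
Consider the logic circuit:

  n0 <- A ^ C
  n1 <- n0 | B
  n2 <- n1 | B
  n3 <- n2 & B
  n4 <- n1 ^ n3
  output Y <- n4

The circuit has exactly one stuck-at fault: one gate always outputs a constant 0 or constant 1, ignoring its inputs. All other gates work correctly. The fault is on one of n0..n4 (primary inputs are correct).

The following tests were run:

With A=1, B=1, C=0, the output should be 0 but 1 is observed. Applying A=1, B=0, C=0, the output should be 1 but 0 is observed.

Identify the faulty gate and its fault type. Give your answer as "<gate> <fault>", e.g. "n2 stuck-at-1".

n1 stuck-at-0

Fault-free values for test 1 (A=1, B=1, C=0): n0=1, n1=1, n2=1, n3=1, n4=0, giving Y=0. Observed 1.
Test 1: faults giving observed 1 are {n1 stuck-at-0, n2 stuck-at-0, n3 stuck-at-0, n4 stuck-at-1}.
Test 2 (A=1, B=0, C=0): fault-free n0=1, n1=1, n2=1, n3=0, n4=1 → 1; observed 0. Eliminates n2 stuck-at-0, n3 stuck-at-0, n4 stuck-at-1.
Only n1 stuck-at-0 is consistent with every test.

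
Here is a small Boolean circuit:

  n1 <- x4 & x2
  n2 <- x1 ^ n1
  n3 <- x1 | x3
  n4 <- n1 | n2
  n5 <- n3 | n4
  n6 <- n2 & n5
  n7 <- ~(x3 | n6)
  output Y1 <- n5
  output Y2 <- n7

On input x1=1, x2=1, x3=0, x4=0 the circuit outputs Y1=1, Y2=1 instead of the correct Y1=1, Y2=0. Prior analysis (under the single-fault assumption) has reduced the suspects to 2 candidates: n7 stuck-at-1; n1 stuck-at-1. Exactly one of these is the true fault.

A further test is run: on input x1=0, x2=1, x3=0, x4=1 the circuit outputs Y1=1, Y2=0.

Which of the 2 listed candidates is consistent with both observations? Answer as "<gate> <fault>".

Evaluate each candidate on input x1=0, x2=1, x3=0, x4=1:
  n7 stuck-at-1: n1=1, n2=1, n3=0, n4=1, n5=1, n6=1, n7=1 [stuck-at-1] → Y1=1, Y2=1 — eliminated
  n1 stuck-at-1: n1=1 [stuck-at-1], n2=1, n3=0, n4=1, n5=1, n6=1, n7=0 → Y1=1, Y2=0 — matches
Only n1 stuck-at-1 reproduces the observed Y1=1, Y2=0.

n1 stuck-at-1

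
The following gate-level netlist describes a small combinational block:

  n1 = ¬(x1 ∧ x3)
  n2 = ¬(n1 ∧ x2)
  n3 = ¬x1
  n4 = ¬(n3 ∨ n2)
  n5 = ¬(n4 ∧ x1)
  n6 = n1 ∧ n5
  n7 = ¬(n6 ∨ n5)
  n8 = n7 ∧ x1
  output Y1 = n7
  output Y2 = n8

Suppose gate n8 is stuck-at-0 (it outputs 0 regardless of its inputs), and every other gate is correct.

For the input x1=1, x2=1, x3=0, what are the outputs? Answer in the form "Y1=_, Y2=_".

Propagate with n8 forced: n1=1, n2=0, n3=0, n4=1, n5=0, n6=0, n7=1, n8=0 [stuck-at-0].
So the outputs are Y1=1, Y2=0. (Without the fault they would be Y1=1, Y2=1.)

Y1=1, Y2=0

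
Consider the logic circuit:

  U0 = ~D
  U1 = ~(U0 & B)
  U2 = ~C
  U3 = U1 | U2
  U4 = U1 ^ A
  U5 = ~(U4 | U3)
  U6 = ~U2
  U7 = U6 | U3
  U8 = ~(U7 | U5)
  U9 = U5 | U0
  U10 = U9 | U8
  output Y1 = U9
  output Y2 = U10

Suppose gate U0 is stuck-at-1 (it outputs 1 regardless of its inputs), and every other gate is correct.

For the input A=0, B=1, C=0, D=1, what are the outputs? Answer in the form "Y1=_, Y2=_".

Y1=1, Y2=1

Propagate with U0 forced: U0=1 [stuck-at-1], U1=0, U2=1, U3=1, U4=0, U5=0, U6=0, U7=1, U8=0, U9=1, U10=1.
So the outputs are Y1=1, Y2=1. (Without the fault they would be Y1=0, Y2=0.)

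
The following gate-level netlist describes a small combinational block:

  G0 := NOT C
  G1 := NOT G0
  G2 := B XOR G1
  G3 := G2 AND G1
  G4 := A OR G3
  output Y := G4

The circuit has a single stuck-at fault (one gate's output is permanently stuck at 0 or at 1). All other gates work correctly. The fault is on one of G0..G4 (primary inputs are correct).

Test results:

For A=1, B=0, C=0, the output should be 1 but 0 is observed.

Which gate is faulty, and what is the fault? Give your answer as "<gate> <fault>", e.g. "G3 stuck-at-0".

G4 stuck-at-0

Fault-free values for test 1 (A=1, B=0, C=0): G0=1, G1=0, G2=0, G3=0, G4=1, giving Y=1. Observed 0.
Test 1: faults giving observed 0 are {G4 stuck-at-0}.
Only G4 stuck-at-0 is consistent with every test.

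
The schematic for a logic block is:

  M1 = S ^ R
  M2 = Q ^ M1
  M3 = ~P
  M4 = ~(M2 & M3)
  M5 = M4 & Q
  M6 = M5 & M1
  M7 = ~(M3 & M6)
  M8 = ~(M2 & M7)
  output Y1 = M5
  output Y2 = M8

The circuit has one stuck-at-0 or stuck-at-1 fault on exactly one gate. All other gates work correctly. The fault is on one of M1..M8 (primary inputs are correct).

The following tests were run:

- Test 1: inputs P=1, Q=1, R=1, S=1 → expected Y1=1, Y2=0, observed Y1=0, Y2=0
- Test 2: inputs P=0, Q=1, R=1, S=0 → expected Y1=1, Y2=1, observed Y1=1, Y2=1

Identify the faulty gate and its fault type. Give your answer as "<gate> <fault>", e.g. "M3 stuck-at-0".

M3 stuck-at-1

Fault-free values for test 1 (P=1, Q=1, R=1, S=1): M1=0, M2=1, M3=0, M4=1, M5=1, M6=0, M7=1, M8=0, giving Y1=1, Y2=0. Observed Y1=0, Y2=0.
Test 1: faults giving observed Y1=0, Y2=0 are {M3 stuck-at-1, M4 stuck-at-0, M5 stuck-at-0}.
Test 2 (P=0, Q=1, R=1, S=0): fault-free M1=1, M2=0, M3=1, M4=1, M5=1, M6=1, M7=0, M8=1 → Y1=1, Y2=1; observed Y1=1, Y2=1. Eliminates M4 stuck-at-0, M5 stuck-at-0.
Only M3 stuck-at-1 is consistent with every test.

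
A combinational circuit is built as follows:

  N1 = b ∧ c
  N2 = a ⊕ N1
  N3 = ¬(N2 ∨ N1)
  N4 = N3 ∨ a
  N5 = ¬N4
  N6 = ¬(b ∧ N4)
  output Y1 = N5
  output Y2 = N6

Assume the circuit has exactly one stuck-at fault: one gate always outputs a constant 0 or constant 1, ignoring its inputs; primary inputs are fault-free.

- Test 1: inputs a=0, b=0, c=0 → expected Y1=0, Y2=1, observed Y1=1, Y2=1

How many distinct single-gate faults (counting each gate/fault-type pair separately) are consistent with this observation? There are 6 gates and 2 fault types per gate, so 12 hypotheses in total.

Fault-free: N1=0, N2=0, N3=1, N4=1, N5=0, N6=1 → Y1=0, Y2=1. Observed Y1=1, Y2=1.
  N1 stuck-at-0: output Y1=0, Y2=1 ✗
  N1 stuck-at-1: output Y1=1, Y2=1 ✓
  N2 stuck-at-0: output Y1=0, Y2=1 ✗
  N2 stuck-at-1: output Y1=1, Y2=1 ✓
  N3 stuck-at-0: output Y1=1, Y2=1 ✓
  N3 stuck-at-1: output Y1=0, Y2=1 ✗
  N4 stuck-at-0: output Y1=1, Y2=1 ✓
  N4 stuck-at-1: output Y1=0, Y2=1 ✗
  N5 stuck-at-0: output Y1=0, Y2=1 ✗
  N5 stuck-at-1: output Y1=1, Y2=1 ✓
  N6 stuck-at-0: output Y1=0, Y2=0 ✗
  N6 stuck-at-1: output Y1=0, Y2=1 ✗
Consistent faults: {N1 stuck-at-1, N2 stuck-at-1, N3 stuck-at-0, N4 stuck-at-0, N5 stuck-at-1} — 5 in all.

5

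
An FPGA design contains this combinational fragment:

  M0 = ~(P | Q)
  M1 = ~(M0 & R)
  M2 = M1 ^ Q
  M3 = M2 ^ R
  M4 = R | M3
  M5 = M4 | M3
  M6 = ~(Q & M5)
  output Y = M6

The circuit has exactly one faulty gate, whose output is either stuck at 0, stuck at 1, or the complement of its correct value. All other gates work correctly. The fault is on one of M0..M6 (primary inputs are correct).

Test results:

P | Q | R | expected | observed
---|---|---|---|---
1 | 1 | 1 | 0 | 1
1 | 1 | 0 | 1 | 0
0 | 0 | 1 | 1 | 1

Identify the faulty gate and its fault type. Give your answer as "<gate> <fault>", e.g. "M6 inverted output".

Fault-free values for test 1 (P=1, Q=1, R=1): M0=0, M1=1, M2=0, M3=1, M4=1, M5=1, M6=0, giving Y=0. Observed 1.
Test 1: faults giving observed 1 are {M5 stuck-at-0, M5 inverted output, M6 stuck-at-1, M6 inverted output}.
Test 2 (P=1, Q=1, R=0): fault-free M0=0, M1=1, M2=0, M3=0, M4=0, M5=0, M6=1 → 1; observed 0. Eliminates M5 stuck-at-0, M6 stuck-at-1.
Test 3 (P=0, Q=0, R=1): fault-free M0=1, M1=0, M2=0, M3=1, M4=1, M5=1, M6=1 → 1; observed 1. Eliminates M6 inverted output.
Only M5 inverted output is consistent with every test.

M5 inverted output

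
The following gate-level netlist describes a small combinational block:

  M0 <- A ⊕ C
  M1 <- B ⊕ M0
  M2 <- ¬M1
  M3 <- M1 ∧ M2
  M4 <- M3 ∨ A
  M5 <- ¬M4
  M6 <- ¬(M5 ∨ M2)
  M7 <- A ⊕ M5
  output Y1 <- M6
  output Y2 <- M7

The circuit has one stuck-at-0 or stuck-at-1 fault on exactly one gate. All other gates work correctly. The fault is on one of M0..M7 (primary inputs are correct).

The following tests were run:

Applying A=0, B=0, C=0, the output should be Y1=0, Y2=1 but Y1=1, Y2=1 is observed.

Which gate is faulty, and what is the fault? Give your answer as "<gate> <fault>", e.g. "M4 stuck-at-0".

Fault-free values for test 1 (A=0, B=0, C=0): M0=0, M1=0, M2=1, M3=0, M4=0, M5=1, M6=0, M7=1, giving Y1=0, Y2=1. Observed Y1=1, Y2=1.
Test 1: faults giving observed Y1=1, Y2=1 are {M6 stuck-at-1}.
Only M6 stuck-at-1 is consistent with every test.

M6 stuck-at-1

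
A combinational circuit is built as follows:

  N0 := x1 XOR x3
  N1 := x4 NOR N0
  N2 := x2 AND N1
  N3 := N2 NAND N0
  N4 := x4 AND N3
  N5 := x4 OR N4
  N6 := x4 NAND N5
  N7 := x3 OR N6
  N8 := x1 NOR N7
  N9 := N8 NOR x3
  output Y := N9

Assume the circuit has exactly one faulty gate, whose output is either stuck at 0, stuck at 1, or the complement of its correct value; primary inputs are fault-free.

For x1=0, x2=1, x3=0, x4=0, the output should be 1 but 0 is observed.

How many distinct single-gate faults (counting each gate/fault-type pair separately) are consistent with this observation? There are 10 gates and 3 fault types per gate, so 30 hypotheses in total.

8

Fault-free: N0=0, N1=1, N2=1, N3=1, N4=0, N5=0, N6=1, N7=1, N8=0, N9=1 → 1. Observed 0.
  N0: none of the 3 fault types match ✗
  N1: none of the 3 fault types match ✗
  N2: none of the 3 fault types match ✗
  N3: none of the 3 fault types match ✗
  N4: none of the 3 fault types match ✗
  N5: none of the 3 fault types match ✗
  N6: stuck-at-0, inverted output ✓; others ✗
  N7: stuck-at-0, inverted output ✓; others ✗
  N8: stuck-at-1, inverted output ✓; others ✗
  N9: stuck-at-0, inverted output ✓; others ✗
Consistent faults: {N6 stuck-at-0, N6 inverted output, N7 stuck-at-0, N7 inverted output, N8 stuck-at-1, N8 inverted output, N9 stuck-at-0, N9 inverted output} — 8 in all.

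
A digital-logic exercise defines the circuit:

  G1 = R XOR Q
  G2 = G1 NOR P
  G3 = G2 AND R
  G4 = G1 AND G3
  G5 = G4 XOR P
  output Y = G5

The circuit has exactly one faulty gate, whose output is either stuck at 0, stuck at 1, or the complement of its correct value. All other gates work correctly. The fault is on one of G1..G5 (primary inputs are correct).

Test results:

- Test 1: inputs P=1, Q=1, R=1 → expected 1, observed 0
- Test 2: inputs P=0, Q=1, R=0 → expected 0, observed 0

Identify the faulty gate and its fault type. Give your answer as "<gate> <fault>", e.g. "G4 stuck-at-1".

Fault-free values for test 1 (P=1, Q=1, R=1): G1=0, G2=0, G3=0, G4=0, G5=1, giving Y=1. Observed 0.
Test 1: faults giving observed 0 are {G4 stuck-at-1, G4 inverted output, G5 stuck-at-0, G5 inverted output}.
Test 2 (P=0, Q=1, R=0): fault-free G1=1, G2=0, G3=0, G4=0, G5=0 → 0; observed 0. Eliminates G4 stuck-at-1, G4 inverted output, G5 inverted output.
Only G5 stuck-at-0 is consistent with every test.

G5 stuck-at-0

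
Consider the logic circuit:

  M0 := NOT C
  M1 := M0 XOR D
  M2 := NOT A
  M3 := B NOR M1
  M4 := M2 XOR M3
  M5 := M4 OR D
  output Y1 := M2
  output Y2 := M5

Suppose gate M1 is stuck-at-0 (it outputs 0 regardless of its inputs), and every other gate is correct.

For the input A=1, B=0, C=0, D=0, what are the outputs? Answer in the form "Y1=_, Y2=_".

Propagate with M1 forced: M0=1, M1=0 [stuck-at-0], M2=0, M3=1, M4=1, M5=1.
So the outputs are Y1=0, Y2=1. (Without the fault they would be Y1=0, Y2=0.)

Y1=0, Y2=1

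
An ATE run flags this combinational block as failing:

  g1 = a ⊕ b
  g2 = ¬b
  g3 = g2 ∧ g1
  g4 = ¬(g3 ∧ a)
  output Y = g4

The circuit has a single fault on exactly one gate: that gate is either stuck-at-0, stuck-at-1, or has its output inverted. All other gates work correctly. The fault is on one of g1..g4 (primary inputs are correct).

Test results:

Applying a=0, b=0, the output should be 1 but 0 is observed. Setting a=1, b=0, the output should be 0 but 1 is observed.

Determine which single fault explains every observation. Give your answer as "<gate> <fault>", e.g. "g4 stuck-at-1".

Fault-free values for test 1 (a=0, b=0): g1=0, g2=1, g3=0, g4=1, giving Y=1. Observed 0.
Test 1: faults giving observed 0 are {g4 stuck-at-0, g4 inverted output}.
Test 2 (a=1, b=0): fault-free g1=1, g2=1, g3=1, g4=0 → 0; observed 1. Eliminates g4 stuck-at-0.
Only g4 inverted output is consistent with every test.

g4 inverted output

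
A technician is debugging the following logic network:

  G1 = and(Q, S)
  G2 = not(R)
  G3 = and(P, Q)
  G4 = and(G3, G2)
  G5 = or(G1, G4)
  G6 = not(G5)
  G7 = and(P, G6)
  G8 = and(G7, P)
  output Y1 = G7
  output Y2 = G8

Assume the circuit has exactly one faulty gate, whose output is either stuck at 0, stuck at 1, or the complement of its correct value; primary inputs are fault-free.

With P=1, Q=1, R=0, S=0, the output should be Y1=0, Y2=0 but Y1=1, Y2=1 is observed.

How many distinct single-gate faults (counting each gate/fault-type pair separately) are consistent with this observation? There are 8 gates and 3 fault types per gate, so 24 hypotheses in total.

Fault-free: G1=0, G2=1, G3=1, G4=1, G5=1, G6=0, G7=0, G8=0 → Y1=0, Y2=0. Observed Y1=1, Y2=1.
  G1: none of the 3 fault types match ✗
  G2: stuck-at-0, inverted output ✓; others ✗
  G3: stuck-at-0, inverted output ✓; others ✗
  G4: stuck-at-0, inverted output ✓; others ✗
  G5: stuck-at-0, inverted output ✓; others ✗
  G6: stuck-at-1, inverted output ✓; others ✗
  G7: stuck-at-1, inverted output ✓; others ✗
  G8: none of the 3 fault types match ✗
Consistent faults: {G2 stuck-at-0, G2 inverted output, G3 stuck-at-0, G3 inverted output, G4 stuck-at-0, G4 inverted output, G5 stuck-at-0, G5 inverted output, G6 stuck-at-1, G6 inverted output, G7 stuck-at-1, G7 inverted output} — 12 in all.

12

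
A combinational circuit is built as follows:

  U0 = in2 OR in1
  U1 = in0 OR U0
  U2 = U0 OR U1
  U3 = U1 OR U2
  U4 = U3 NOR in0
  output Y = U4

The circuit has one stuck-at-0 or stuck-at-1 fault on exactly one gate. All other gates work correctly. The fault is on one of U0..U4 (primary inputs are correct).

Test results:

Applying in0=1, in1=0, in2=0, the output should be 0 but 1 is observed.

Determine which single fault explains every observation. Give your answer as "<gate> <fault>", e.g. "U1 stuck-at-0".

U4 stuck-at-1

Fault-free values for test 1 (in0=1, in1=0, in2=0): U0=0, U1=1, U2=1, U3=1, U4=0, giving Y=0. Observed 1.
Test 1: faults giving observed 1 are {U4 stuck-at-1}.
Only U4 stuck-at-1 is consistent with every test.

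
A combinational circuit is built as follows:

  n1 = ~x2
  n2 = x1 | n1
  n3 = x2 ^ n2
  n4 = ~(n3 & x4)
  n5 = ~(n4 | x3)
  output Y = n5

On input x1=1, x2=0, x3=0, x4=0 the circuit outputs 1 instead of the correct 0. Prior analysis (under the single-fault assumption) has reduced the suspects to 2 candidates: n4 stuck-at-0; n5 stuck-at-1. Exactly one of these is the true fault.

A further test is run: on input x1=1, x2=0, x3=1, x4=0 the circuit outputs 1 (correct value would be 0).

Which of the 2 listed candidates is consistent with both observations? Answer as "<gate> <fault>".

Evaluate each candidate on input x1=1, x2=0, x3=1, x4=0:
  n4 stuck-at-0: n1=1, n2=1, n3=1, n4=0 [stuck-at-0], n5=0 → 0 — eliminated
  n5 stuck-at-1: n1=1, n2=1, n3=1, n4=1, n5=1 [stuck-at-1] → 1 — matches
Only n5 stuck-at-1 reproduces the observed 1.

n5 stuck-at-1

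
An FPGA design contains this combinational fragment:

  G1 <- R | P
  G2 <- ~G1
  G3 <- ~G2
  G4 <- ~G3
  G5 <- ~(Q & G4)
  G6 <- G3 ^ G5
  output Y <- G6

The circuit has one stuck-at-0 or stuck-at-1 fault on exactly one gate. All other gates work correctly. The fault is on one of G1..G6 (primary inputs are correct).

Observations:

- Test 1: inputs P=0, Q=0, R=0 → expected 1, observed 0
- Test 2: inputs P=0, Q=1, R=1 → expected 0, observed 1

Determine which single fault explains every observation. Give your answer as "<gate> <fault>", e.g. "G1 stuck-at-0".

Fault-free values for test 1 (P=0, Q=0, R=0): G1=0, G2=1, G3=0, G4=1, G5=1, G6=1, giving Y=1. Observed 0.
Test 1: faults giving observed 0 are {G1 stuck-at-1, G2 stuck-at-0, G3 stuck-at-1, G5 stuck-at-0, G6 stuck-at-0}.
Test 2 (P=0, Q=1, R=1): fault-free G1=1, G2=0, G3=1, G4=0, G5=1, G6=0 → 0; observed 1. Eliminates G1 stuck-at-1, G2 stuck-at-0, G3 stuck-at-1, G6 stuck-at-0.
Only G5 stuck-at-0 is consistent with every test.

G5 stuck-at-0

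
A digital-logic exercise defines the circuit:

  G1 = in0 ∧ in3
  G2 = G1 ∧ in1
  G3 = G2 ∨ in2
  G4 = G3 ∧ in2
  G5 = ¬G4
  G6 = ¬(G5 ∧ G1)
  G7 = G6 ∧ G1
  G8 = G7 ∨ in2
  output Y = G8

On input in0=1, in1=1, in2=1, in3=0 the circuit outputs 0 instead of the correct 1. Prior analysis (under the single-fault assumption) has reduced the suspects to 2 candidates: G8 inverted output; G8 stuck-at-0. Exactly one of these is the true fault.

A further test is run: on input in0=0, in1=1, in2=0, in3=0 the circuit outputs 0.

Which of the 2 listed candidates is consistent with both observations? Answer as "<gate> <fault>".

Evaluate each candidate on input in0=0, in1=1, in2=0, in3=0:
  G8 inverted output: G1=0, G2=0, G3=0, G4=0, G5=1, G6=1, G7=0, G8=1 [inverted output] → 1 — eliminated
  G8 stuck-at-0: G1=0, G2=0, G3=0, G4=0, G5=1, G6=1, G7=0, G8=0 [stuck-at-0] → 0 — matches
Only G8 stuck-at-0 reproduces the observed 0.

G8 stuck-at-0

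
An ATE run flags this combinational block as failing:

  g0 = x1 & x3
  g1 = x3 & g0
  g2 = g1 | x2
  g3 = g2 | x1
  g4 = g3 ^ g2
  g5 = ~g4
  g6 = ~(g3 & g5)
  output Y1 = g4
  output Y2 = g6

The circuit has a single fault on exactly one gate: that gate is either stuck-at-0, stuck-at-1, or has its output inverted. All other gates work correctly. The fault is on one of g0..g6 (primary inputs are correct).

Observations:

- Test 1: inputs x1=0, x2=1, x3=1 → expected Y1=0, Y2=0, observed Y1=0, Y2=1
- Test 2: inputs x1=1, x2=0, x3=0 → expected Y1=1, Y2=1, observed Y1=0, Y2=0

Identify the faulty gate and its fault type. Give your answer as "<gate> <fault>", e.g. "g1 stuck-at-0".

Fault-free values for test 1 (x1=0, x2=1, x3=1): g0=0, g1=0, g2=1, g3=1, g4=0, g5=1, g6=0, giving Y1=0, Y2=0. Observed Y1=0, Y2=1.
Test 1: faults giving observed Y1=0, Y2=1 are {g2 stuck-at-0, g2 inverted output, g5 stuck-at-0, g5 inverted output, g6 stuck-at-1, g6 inverted output}.
Test 2 (x1=1, x2=0, x3=0): fault-free g0=0, g1=0, g2=0, g3=1, g4=1, g5=0, g6=1 → Y1=1, Y2=1; observed Y1=0, Y2=0. Eliminates g2 stuck-at-0, g5 stuck-at-0, g5 inverted output, g6 stuck-at-1, g6 inverted output.
Only g2 inverted output is consistent with every test.

g2 inverted output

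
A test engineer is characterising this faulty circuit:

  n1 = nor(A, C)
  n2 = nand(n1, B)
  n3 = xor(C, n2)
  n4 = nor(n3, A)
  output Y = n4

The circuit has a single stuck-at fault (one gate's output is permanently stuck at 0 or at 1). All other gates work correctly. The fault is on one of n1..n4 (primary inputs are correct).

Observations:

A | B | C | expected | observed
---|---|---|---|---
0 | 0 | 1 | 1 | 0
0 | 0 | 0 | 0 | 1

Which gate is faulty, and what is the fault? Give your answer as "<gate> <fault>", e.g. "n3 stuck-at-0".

n2 stuck-at-0

Fault-free values for test 1 (A=0, B=0, C=1): n1=0, n2=1, n3=0, n4=1, giving Y=1. Observed 0.
Test 1: faults giving observed 0 are {n2 stuck-at-0, n3 stuck-at-1, n4 stuck-at-0}.
Test 2 (A=0, B=0, C=0): fault-free n1=1, n2=1, n3=1, n4=0 → 0; observed 1. Eliminates n3 stuck-at-1, n4 stuck-at-0.
Only n2 stuck-at-0 is consistent with every test.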